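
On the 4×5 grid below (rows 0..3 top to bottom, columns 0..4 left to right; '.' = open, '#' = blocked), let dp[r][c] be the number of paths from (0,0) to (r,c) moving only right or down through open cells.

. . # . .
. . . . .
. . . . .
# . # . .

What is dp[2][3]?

7

r\c   0   1   2   3   4
  0   1   1   0   0   0
  1   1   2   2   2   2
  2   1   3   5   7   9
  3   0   3   0   7  16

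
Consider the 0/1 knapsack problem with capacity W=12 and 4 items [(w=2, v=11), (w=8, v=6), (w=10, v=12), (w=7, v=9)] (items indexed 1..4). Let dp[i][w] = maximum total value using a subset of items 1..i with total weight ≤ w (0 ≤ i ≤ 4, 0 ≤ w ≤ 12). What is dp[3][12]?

23

i\w   0   1   2   3   4   5   6   7   8   9  10  11  12
  0   0   0   0   0   0   0   0   0   0   0   0   0   0
  1   0   0  11  11  11  11  11  11  11  11  11  11  11
  2   0   0  11  11  11  11  11  11  11  11  17  17  17
  3   0   0  11  11  11  11  11  11  11  11  17  17  23
  4   0   0  11  11  11  11  11  11  11  20  20  20  23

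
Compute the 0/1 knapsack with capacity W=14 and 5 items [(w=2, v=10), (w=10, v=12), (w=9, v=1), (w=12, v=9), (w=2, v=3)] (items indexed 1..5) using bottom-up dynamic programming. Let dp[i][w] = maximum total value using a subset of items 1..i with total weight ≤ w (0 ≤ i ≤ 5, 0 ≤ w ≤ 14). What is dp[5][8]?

i\w   0   1   2   3   4   5   6   7   8   9  10  11  12  13  14
  0   0   0   0   0   0   0   0   0   0   0   0   0   0   0   0
  1   0   0  10  10  10  10  10  10  10  10  10  10  10  10  10
  2   0   0  10  10  10  10  10  10  10  10  12  12  22  22  22
  3   0   0  10  10  10  10  10  10  10  10  12  12  22  22  22
  4   0   0  10  10  10  10  10  10  10  10  12  12  22  22  22
  5   0   0  10  10  13  13  13  13  13  13  13  13  22  22  25

13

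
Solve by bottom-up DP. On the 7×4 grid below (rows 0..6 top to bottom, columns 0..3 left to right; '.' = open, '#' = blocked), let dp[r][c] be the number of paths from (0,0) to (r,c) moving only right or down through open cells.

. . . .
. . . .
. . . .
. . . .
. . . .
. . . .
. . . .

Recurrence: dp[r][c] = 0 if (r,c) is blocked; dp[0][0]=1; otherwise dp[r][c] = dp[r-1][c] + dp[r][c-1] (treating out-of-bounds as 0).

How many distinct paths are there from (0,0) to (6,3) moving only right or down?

r\c   0   1   2   3
  0   1   1   1   1
  1   1   2   3   4
  2   1   3   6  10
  3   1   4  10  20
  4   1   5  15  35
  5   1   6  21  56
  6   1   7  28  84

84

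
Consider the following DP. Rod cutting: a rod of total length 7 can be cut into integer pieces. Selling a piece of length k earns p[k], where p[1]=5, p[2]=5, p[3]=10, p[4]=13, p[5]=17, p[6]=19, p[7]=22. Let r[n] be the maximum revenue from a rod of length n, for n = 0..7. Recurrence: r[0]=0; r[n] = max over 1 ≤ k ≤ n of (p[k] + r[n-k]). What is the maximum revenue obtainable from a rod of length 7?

   n    0    1    2    3    4    5    6    7
r[n]    0    5   10   15   20   25   30   35

35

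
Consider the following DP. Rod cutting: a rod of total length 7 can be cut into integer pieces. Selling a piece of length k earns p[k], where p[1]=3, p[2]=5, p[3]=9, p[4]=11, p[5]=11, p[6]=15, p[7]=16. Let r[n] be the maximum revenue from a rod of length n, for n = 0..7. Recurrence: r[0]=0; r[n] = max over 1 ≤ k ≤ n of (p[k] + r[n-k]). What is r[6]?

18

   n    0    1    2    3    4    5    6    7
r[n]    0    3    6    9   12   15   18   21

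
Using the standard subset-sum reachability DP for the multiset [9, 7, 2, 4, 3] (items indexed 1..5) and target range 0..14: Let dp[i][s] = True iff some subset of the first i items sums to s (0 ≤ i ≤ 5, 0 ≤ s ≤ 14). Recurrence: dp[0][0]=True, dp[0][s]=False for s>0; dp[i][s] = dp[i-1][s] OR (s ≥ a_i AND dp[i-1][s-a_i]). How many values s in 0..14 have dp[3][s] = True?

5

i\s   0   1   2   3   4   5   6   7   8   9  10  11  12  13  14
  0   T   F   F   F   F   F   F   F   F   F   F   F   F   F   F
  1   T   F   F   F   F   F   F   F   F   T   F   F   F   F   F
  2   T   F   F   F   F   F   F   T   F   T   F   F   F   F   F
  3   T   F   T   F   F   F   F   T   F   T   F   T   F   F   F
  4   T   F   T   F   T   F   T   T   F   T   F   T   F   T   F
  5   T   F   T   T   T   T   T   T   F   T   T   T   T   T   T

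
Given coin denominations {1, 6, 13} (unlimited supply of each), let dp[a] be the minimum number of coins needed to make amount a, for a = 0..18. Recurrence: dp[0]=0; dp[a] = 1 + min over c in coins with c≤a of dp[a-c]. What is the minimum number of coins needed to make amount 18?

3

 a  0  1  2  3  4  5  6  7  8  9 10 11 12 13 14 15 16 17 18
dp  0  1  2  3  4  5  1  2  3  4  5  6  2  1  2  3  4  5  3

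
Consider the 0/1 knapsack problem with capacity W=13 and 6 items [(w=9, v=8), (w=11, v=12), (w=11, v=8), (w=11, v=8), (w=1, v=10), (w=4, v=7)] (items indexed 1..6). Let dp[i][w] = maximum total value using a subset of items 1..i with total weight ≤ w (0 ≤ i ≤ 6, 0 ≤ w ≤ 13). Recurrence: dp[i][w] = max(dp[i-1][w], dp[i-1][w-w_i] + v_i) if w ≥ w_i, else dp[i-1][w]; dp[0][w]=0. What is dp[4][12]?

12

i\w   0   1   2   3   4   5   6   7   8   9  10  11  12  13
  0   0   0   0   0   0   0   0   0   0   0   0   0   0   0
  1   0   0   0   0   0   0   0   0   0   8   8   8   8   8
  2   0   0   0   0   0   0   0   0   0   8   8  12  12  12
  3   0   0   0   0   0   0   0   0   0   8   8  12  12  12
  4   0   0   0   0   0   0   0   0   0   8   8  12  12  12
  5   0  10  10  10  10  10  10  10  10  10  18  18  22  22
  6   0  10  10  10  10  17  17  17  17  17  18  18  22  22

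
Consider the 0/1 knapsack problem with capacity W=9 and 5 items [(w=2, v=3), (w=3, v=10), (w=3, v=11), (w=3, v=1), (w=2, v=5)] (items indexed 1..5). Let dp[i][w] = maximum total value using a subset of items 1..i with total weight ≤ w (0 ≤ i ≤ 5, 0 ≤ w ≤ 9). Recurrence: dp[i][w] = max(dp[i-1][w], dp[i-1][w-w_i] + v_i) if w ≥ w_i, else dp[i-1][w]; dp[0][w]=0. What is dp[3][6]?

21

i\w   0   1   2   3   4   5   6   7   8   9
  0   0   0   0   0   0   0   0   0   0   0
  1   0   0   3   3   3   3   3   3   3   3
  2   0   0   3  10  10  13  13  13  13  13
  3   0   0   3  11  11  14  21  21  24  24
  4   0   0   3  11  11  14  21  21  24  24
  5   0   0   5  11  11  16  21  21  26  26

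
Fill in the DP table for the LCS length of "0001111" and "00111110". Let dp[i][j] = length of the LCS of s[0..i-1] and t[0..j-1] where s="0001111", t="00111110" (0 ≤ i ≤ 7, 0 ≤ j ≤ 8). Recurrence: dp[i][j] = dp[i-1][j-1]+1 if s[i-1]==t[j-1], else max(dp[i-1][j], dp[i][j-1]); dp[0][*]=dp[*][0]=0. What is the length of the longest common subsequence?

   ''  0  0  1  1  1  1  1  0
''  0  0  0  0  0  0  0  0  0
 0  0  1  1  1  1  1  1  1  1
 0  0  1  2  2  2  2  2  2  2
 0  0  1  2  2  2  2  2  2  3
 1  0  1  2  3  3  3  3  3  3
 1  0  1  2  3  4  4  4  4  4
 1  0  1  2  3  4  5  5  5  5
 1  0  1  2  3  4  5  6  6  6

6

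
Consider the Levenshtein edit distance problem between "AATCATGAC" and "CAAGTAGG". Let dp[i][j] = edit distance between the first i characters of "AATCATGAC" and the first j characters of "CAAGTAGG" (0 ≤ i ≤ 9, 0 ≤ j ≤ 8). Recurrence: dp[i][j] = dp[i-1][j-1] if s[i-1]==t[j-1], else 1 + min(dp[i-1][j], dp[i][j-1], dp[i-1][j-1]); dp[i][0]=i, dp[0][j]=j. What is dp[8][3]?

   ''  C  A  A  G  T  A  G  G
''  0  1  2  3  4  5  6  7  8
 A  1  1  1  2  3  4  5  6  7
 A  2  2  1  1  2  3  4  5  6
 T  3  3  2  2  2  2  3  4  5
 C  4  3  3  3  3  3  3  4  5
 A  5  4  3  3  4  4  3  4  5
 T  6  5  4  4  4  4  4  4  5
 G  7  6  5  5  4  5  5  4  4
 A  8  7  6  5  5  5  5  5  5
 C  9  8  7  6  6  6  6  6  6

5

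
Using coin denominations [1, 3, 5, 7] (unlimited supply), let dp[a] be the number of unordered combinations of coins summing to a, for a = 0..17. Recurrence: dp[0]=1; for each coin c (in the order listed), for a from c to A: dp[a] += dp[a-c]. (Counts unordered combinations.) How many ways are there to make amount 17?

after  coin     0     1     2     3     4     5     6     7     8     9    10    11    12    13    14    15    16    17
          1     1     1     1     1     1     1     1     1     1     1     1     1     1     1     1     1     1     1
          3     1     1     1     2     2     2     3     3     3     4     4     4     5     5     5     6     6     6
          5     1     1     1     2     2     3     4     4     5     6     7     8     9    10    11    13    14    15
          7     1     1     1     2     2     3     4     5     6     7     9    10    12    14    16    19    21    24

24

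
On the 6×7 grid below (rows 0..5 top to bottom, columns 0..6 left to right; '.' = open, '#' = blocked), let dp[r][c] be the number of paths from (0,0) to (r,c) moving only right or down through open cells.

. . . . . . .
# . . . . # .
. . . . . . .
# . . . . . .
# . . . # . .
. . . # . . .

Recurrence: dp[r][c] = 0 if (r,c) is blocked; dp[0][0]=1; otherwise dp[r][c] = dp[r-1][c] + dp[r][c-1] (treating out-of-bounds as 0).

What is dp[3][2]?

r\c   0   1   2   3   4   5   6
  0   1   1   1   1   1   1   1
  1   0   1   2   3   4   0   1
  2   0   1   3   6  10  10  11
  3   0   1   4  10  20  30  41
  4   0   1   5  15   0  30  71
  5   0   1   6   0   0  30 101

4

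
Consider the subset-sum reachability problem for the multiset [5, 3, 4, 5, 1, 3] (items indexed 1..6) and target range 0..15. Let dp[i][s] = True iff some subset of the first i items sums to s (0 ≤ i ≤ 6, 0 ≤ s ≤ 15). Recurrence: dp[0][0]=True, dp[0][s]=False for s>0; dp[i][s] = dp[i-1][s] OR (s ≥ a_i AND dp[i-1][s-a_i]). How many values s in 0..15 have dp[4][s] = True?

11

i\s   0   1   2   3   4   5   6   7   8   9  10  11  12  13  14  15
  0   T   F   F   F   F   F   F   F   F   F   F   F   F   F   F   F
  1   T   F   F   F   F   T   F   F   F   F   F   F   F   F   F   F
  2   T   F   F   T   F   T   F   F   T   F   F   F   F   F   F   F
  3   T   F   F   T   T   T   F   T   T   T   F   F   T   F   F   F
  4   T   F   F   T   T   T   F   T   T   T   T   F   T   T   T   F
  5   T   T   F   T   T   T   T   T   T   T   T   T   T   T   T   T
  6   T   T   F   T   T   T   T   T   T   T   T   T   T   T   T   T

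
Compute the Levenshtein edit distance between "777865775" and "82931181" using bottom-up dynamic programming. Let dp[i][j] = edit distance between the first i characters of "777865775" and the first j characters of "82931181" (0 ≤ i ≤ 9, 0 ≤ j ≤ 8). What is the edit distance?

   ''  8  2  9  3  1  1  8  1
''  0  1  2  3  4  5  6  7  8
 7  1  1  2  3  4  5  6  7  8
 7  2  2  2  3  4  5  6  7  8
 7  3  3  3  3  4  5  6  7  8
 8  4  3  4  4  4  5  6  6  7
 6  5  4  4  5  5  5  6  7  7
 5  6  5  5  5  6  6  6  7  8
 7  7  6  6  6  6  7  7  7  8
 7  8  7  7  7  7  7  8  8  8
 5  9  8  8  8  8  8  8  9  9

9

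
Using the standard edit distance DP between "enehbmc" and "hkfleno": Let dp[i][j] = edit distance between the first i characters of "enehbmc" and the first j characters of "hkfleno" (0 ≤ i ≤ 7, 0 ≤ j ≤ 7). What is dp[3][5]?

   ''  h  k  f  l  e  n  o
''  0  1  2  3  4  5  6  7
 e  1  1  2  3  4  4  5  6
 n  2  2  2  3  4  5  4  5
 e  3  3  3  3  4  4  5  5
 h  4  3  4  4  4  5  5  6
 b  5  4  4  5  5  5  6  6
 m  6  5  5  5  6  6  6  7
 c  7  6  6  6  6  7  7  7

4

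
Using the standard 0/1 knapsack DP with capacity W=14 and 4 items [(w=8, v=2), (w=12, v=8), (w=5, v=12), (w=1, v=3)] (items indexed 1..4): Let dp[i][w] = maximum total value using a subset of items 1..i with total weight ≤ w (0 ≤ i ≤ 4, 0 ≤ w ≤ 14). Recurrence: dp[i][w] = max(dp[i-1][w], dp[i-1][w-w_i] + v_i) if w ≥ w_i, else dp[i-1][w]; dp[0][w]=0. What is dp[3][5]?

i\w   0   1   2   3   4   5   6   7   8   9  10  11  12  13  14
  0   0   0   0   0   0   0   0   0   0   0   0   0   0   0   0
  1   0   0   0   0   0   0   0   0   2   2   2   2   2   2   2
  2   0   0   0   0   0   0   0   0   2   2   2   2   8   8   8
  3   0   0   0   0   0  12  12  12  12  12  12  12  12  14  14
  4   0   3   3   3   3  12  15  15  15  15  15  15  15  15  17

12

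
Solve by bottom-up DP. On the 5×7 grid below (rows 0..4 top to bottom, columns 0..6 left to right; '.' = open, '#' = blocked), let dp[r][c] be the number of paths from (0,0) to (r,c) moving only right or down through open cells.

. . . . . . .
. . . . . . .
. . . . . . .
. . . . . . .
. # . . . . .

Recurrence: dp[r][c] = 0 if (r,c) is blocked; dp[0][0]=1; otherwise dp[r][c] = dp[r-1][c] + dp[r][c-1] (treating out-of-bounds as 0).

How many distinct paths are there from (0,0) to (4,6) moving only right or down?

r\c   0   1   2   3   4   5   6
  0   1   1   1   1   1   1   1
  1   1   2   3   4   5   6   7
  2   1   3   6  10  15  21  28
  3   1   4  10  20  35  56  84
  4   1   0  10  30  65 121 205

205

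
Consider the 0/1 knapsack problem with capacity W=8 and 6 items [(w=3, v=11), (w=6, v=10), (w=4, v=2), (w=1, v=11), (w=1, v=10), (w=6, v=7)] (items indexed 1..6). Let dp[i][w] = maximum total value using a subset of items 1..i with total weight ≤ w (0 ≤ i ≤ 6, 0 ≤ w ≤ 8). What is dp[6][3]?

i\w   0   1   2   3   4   5   6   7   8
  0   0   0   0   0   0   0   0   0   0
  1   0   0   0  11  11  11  11  11  11
  2   0   0   0  11  11  11  11  11  11
  3   0   0   0  11  11  11  11  13  13
  4   0  11  11  11  22  22  22  22  24
  5   0  11  21  21  22  32  32  32  32
  6   0  11  21  21  22  32  32  32  32

21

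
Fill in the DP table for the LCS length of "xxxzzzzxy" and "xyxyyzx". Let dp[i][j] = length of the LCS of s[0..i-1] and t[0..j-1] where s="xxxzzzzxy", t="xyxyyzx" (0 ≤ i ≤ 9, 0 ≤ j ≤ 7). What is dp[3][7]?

3

   ''  x  y  x  y  y  z  x
''  0  0  0  0  0  0  0  0
 x  0  1  1  1  1  1  1  1
 x  0  1  1  2  2  2  2  2
 x  0  1  1  2  2  2  2  3
 z  0  1  1  2  2  2  3  3
 z  0  1  1  2  2  2  3  3
 z  0  1  1  2  2  2  3  3
 z  0  1  1  2  2  2  3  3
 x  0  1  1  2  2  2  3  4
 y  0  1  2  2  3  3  3  4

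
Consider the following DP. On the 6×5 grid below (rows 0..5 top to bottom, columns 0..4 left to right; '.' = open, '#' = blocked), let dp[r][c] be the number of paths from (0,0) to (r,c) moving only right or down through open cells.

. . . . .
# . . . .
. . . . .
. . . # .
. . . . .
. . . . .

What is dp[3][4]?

10

r\c   0   1   2   3   4
  0   1   1   1   1   1
  1   0   1   2   3   4
  2   0   1   3   6  10
  3   0   1   4   0  10
  4   0   1   5   5  15
  5   0   1   6  11  26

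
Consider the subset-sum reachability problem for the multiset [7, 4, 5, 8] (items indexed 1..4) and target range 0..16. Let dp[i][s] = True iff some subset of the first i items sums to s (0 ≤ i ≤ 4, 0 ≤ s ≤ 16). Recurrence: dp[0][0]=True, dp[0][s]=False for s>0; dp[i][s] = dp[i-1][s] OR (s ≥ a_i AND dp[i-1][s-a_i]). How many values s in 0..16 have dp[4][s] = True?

11

i\s   0   1   2   3   4   5   6   7   8   9  10  11  12  13  14  15  16
  0   T   F   F   F   F   F   F   F   F   F   F   F   F   F   F   F   F
  1   T   F   F   F   F   F   F   T   F   F   F   F   F   F   F   F   F
  2   T   F   F   F   T   F   F   T   F   F   F   T   F   F   F   F   F
  3   T   F   F   F   T   T   F   T   F   T   F   T   T   F   F   F   T
  4   T   F   F   F   T   T   F   T   T   T   F   T   T   T   F   T   T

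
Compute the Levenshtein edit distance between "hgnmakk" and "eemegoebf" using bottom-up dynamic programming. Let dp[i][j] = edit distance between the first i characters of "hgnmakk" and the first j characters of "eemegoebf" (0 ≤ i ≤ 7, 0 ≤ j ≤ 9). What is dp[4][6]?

   ''  e  e  m  e  g  o  e  b  f
''  0  1  2  3  4  5  6  7  8  9
 h  1  1  2  3  4  5  6  7  8  9
 g  2  2  2  3  4  4  5  6  7  8
 n  3  3  3  3  4  5  5  6  7  8
 m  4  4  4  3  4  5  6  6  7  8
 a  5  5  5  4  4  5  6  7  7  8
 k  6  6  6  5  5  5  6  7  8  8
 k  7  7  7  6  6  6  6  7  8  9

6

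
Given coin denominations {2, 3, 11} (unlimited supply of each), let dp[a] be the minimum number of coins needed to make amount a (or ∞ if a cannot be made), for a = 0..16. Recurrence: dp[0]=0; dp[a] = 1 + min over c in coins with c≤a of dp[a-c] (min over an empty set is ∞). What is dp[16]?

 a  0  1  2  3  4  5  6  7  8  9 10 11 12 13 14 15 16
dp  0  -  1  1  2  2  2  3  3  3  4  1  4  2  2  3  3
(- denotes ∞ / unreachable)

3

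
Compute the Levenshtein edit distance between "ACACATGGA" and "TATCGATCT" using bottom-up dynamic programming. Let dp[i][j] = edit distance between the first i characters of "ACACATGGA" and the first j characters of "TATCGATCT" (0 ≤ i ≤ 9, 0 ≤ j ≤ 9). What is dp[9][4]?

   ''  T  A  T  C  G  A  T  C  T
''  0  1  2  3  4  5  6  7  8  9
 A  1  1  1  2  3  4  5  6  7  8
 C  2  2  2  2  2  3  4  5  6  7
 A  3  3  2  3  3  3  3  4  5  6
 C  4  4  3  3  3  4  4  4  4  5
 A  5  5  4  4  4  4  4  5  5  5
 T  6  5  5  4  5  5  5  4  5  5
 G  7  6  6  5  5  5  6  5  5  6
 G  8  7  7  6  6  5  6  6  6  6
 A  9  8  7  7  7  6  5  6  7  7

7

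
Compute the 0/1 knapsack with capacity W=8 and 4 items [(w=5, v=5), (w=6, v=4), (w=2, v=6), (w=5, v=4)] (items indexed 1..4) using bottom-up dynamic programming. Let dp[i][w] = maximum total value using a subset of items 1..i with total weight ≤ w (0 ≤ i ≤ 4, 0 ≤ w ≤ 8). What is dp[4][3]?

i\w   0   1   2   3   4   5   6   7   8
  0   0   0   0   0   0   0   0   0   0
  1   0   0   0   0   0   5   5   5   5
  2   0   0   0   0   0   5   5   5   5
  3   0   0   6   6   6   6   6  11  11
  4   0   0   6   6   6   6   6  11  11

6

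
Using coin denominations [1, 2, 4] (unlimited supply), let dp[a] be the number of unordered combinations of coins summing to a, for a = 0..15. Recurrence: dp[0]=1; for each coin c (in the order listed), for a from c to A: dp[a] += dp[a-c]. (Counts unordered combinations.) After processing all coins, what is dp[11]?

after  coin     0     1     2     3     4     5     6     7     8     9    10    11    12    13    14    15
          1     1     1     1     1     1     1     1     1     1     1     1     1     1     1     1     1
          2     1     1     2     2     3     3     4     4     5     5     6     6     7     7     8     8
          4     1     1     2     2     4     4     6     6     9     9    12    12    16    16    20    20

12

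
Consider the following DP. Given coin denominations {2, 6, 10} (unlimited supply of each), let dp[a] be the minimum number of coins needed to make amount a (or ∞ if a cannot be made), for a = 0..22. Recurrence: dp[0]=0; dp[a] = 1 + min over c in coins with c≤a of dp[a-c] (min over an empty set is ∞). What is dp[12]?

 a  0  1  2  3  4  5  6  7  8  9 10 11 12 13 14 15 16 17 18 19 20 21 22
dp  0  -  1  -  2  -  1  -  2  -  1  -  2  -  3  -  2  -  3  -  2  -  3
(- denotes ∞ / unreachable)

2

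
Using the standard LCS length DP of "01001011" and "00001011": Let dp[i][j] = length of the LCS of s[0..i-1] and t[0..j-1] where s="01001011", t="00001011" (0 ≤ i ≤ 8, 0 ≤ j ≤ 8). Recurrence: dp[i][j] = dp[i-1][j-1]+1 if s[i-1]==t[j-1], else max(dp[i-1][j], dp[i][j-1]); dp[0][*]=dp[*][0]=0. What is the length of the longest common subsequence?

7

   ''  0  0  0  0  1  0  1  1
''  0  0  0  0  0  0  0  0  0
 0  0  1  1  1  1  1  1  1  1
 1  0  1  1  1  1  2  2  2  2
 0  0  1  2  2  2  2  3  3  3
 0  0  1  2  3  3  3  3  3  3
 1  0  1  2  3  3  4  4  4  4
 0  0  1  2  3  4  4  5  5  5
 1  0  1  2  3  4  5  5  6  6
 1  0  1  2  3  4  5  5  6  7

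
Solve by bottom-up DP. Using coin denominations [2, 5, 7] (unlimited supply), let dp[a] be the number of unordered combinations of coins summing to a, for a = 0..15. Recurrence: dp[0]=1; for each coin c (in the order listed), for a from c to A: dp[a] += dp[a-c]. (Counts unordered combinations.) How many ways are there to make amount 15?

after  coin     0     1     2     3     4     5     6     7     8     9    10    11    12    13    14    15
          2     1     0     1     0     1     0     1     0     1     0     1     0     1     0     1     0
          5     1     0     1     0     1     1     1     1     1     1     2     1     2     1     2     2
          7     1     0     1     0     1     1     1     2     1     2     2     2     3     2     4     3

3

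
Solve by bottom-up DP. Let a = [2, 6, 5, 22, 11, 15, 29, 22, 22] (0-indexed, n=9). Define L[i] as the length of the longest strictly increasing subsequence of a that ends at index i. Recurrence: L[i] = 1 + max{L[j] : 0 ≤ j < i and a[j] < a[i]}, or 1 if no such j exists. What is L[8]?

5

   i    0    1    2    3    4    5    6    7    8
a[i]    2    6    5   22   11   15   29   22   22
L[i]    1    2    2    3    3    4    5    5    5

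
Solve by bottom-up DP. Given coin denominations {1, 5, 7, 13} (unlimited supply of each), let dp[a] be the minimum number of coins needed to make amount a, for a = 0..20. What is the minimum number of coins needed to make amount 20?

 a  0  1  2  3  4  5  6  7  8  9 10 11 12 13 14 15 16 17 18 19 20
dp  0  1  2  3  4  1  2  1  2  3  2  3  2  1  2  3  4  3  2  3  2

2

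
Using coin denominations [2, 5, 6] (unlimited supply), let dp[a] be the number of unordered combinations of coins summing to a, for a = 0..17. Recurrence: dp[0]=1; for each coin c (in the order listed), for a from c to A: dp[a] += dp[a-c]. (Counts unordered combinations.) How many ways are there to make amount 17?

after  coin     0     1     2     3     4     5     6     7     8     9    10    11    12    13    14    15    16    17
          2     1     0     1     0     1     0     1     0     1     0     1     0     1     0     1     0     1     0
          5     1     0     1     0     1     1     1     1     1     1     2     1     2     1     2     2     2     2
          6     1     0     1     0     1     1     2     1     2     1     3     2     4     2     4     3     5     4

4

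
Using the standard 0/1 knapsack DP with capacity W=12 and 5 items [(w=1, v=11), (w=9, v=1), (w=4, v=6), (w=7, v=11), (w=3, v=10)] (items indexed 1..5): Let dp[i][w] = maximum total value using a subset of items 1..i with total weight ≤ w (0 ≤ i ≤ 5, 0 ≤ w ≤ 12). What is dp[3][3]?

i\w   0   1   2   3   4   5   6   7   8   9  10  11  12
  0   0   0   0   0   0   0   0   0   0   0   0   0   0
  1   0  11  11  11  11  11  11  11  11  11  11  11  11
  2   0  11  11  11  11  11  11  11  11  11  12  12  12
  3   0  11  11  11  11  17  17  17  17  17  17  17  17
  4   0  11  11  11  11  17  17  17  22  22  22  22  28
  5   0  11  11  11  21  21  21  21  27  27  27  32  32

11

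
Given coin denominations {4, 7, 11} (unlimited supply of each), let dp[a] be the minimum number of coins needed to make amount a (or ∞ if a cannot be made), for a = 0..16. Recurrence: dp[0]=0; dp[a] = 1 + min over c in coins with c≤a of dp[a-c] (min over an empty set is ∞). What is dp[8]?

2

 a  0  1  2  3  4  5  6  7  8  9 10 11 12 13 14 15 16
dp  0  -  -  -  1  -  -  1  2  -  -  1  3  -  2  2  4
(- denotes ∞ / unreachable)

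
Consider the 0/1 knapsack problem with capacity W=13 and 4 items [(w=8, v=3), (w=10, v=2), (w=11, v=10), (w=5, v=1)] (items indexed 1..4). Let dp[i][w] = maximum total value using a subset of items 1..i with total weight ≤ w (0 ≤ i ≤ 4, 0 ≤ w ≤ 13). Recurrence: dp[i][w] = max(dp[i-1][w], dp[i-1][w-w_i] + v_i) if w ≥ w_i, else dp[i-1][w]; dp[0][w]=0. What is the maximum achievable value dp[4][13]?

i\w   0   1   2   3   4   5   6   7   8   9  10  11  12  13
  0   0   0   0   0   0   0   0   0   0   0   0   0   0   0
  1   0   0   0   0   0   0   0   0   3   3   3   3   3   3
  2   0   0   0   0   0   0   0   0   3   3   3   3   3   3
  3   0   0   0   0   0   0   0   0   3   3   3  10  10  10
  4   0   0   0   0   0   1   1   1   3   3   3  10  10  10

10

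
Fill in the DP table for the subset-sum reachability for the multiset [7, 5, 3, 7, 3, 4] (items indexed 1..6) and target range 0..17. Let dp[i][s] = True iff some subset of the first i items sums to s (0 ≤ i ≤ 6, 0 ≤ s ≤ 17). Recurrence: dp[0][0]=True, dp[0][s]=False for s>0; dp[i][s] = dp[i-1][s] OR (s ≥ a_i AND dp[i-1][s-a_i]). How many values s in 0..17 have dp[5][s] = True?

i\s   0   1   2   3   4   5   6   7   8   9  10  11  12  13  14  15  16  17
  0   T   F   F   F   F   F   F   F   F   F   F   F   F   F   F   F   F   F
  1   T   F   F   F   F   F   F   T   F   F   F   F   F   F   F   F   F   F
  2   T   F   F   F   F   T   F   T   F   F   F   F   T   F   F   F   F   F
  3   T   F   F   T   F   T   F   T   T   F   T   F   T   F   F   T   F   F
  4   T   F   F   T   F   T   F   T   T   F   T   F   T   F   T   T   F   T
  5   T   F   F   T   F   T   T   T   T   F   T   T   T   T   T   T   F   T
  6   T   F   F   T   T   T   T   T   T   T   T   T   T   T   T   T   T   T

13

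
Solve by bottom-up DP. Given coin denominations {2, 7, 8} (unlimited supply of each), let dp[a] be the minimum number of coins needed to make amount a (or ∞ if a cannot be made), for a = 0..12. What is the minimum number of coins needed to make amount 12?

3

 a  0  1  2  3  4  5  6  7  8  9 10 11 12
dp  0  -  1  -  2  -  3  1  1  2  2  3  3
(- denotes ∞ / unreachable)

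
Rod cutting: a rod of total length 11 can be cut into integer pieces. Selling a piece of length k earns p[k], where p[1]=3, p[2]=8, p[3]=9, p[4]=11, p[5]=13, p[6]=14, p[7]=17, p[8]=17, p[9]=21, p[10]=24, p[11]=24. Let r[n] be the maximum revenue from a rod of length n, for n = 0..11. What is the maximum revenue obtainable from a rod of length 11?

   n    0    1    2    3    4    5    6    7    8    9   10   11
r[n]    0    3    8   11   16   19   24   27   32   35   40   43

43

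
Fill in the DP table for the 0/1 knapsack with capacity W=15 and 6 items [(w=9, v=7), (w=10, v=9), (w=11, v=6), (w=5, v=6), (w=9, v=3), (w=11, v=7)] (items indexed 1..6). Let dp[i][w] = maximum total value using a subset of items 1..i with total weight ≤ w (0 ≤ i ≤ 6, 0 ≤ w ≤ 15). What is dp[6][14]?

13

i\w   0   1   2   3   4   5   6   7   8   9  10  11  12  13  14  15
  0   0   0   0   0   0   0   0   0   0   0   0   0   0   0   0   0
  1   0   0   0   0   0   0   0   0   0   7   7   7   7   7   7   7
  2   0   0   0   0   0   0   0   0   0   7   9   9   9   9   9   9
  3   0   0   0   0   0   0   0   0   0   7   9   9   9   9   9   9
  4   0   0   0   0   0   6   6   6   6   7   9   9   9   9  13  15
  5   0   0   0   0   0   6   6   6   6   7   9   9   9   9  13  15
  6   0   0   0   0   0   6   6   6   6   7   9   9   9   9  13  15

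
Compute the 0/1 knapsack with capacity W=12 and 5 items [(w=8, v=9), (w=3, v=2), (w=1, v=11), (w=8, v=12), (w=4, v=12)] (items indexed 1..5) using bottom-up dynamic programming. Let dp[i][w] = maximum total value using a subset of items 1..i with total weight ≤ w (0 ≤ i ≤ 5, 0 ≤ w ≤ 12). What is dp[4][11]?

i\w   0   1   2   3   4   5   6   7   8   9  10  11  12
  0   0   0   0   0   0   0   0   0   0   0   0   0   0
  1   0   0   0   0   0   0   0   0   9   9   9   9   9
  2   0   0   0   2   2   2   2   2   9   9   9  11  11
  3   0  11  11  11  13  13  13  13  13  20  20  20  22
  4   0  11  11  11  13  13  13  13  13  23  23  23  25
  5   0  11  11  11  13  23  23  23  25  25  25  25  25

23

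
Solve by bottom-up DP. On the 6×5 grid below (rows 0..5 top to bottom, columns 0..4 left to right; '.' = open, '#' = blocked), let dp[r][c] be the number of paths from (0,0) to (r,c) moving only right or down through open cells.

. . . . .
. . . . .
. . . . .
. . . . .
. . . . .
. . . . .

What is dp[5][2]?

21

r\c   0   1   2   3   4
  0   1   1   1   1   1
  1   1   2   3   4   5
  2   1   3   6  10  15
  3   1   4  10  20  35
  4   1   5  15  35  70
  5   1   6  21  56 126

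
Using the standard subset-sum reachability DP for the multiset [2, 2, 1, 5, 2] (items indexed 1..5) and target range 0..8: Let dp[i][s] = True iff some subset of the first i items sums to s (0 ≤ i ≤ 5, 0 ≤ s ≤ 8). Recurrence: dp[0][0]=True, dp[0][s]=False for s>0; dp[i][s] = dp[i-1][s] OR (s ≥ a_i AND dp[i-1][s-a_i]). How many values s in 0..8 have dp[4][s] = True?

i\s   0   1   2   3   4   5   6   7   8
  0   T   F   F   F   F   F   F   F   F
  1   T   F   T   F   F   F   F   F   F
  2   T   F   T   F   T   F   F   F   F
  3   T   T   T   T   T   T   F   F   F
  4   T   T   T   T   T   T   T   T   T
  5   T   T   T   T   T   T   T   T   T

9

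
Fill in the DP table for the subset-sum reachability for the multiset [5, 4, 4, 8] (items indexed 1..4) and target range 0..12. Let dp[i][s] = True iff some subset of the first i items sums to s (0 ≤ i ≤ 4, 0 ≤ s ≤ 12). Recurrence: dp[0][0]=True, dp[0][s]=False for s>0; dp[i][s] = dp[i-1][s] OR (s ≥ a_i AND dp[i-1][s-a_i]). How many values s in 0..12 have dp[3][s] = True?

5

i\s   0   1   2   3   4   5   6   7   8   9  10  11  12
  0   T   F   F   F   F   F   F   F   F   F   F   F   F
  1   T   F   F   F   F   T   F   F   F   F   F   F   F
  2   T   F   F   F   T   T   F   F   F   T   F   F   F
  3   T   F   F   F   T   T   F   F   T   T   F   F   F
  4   T   F   F   F   T   T   F   F   T   T   F   F   T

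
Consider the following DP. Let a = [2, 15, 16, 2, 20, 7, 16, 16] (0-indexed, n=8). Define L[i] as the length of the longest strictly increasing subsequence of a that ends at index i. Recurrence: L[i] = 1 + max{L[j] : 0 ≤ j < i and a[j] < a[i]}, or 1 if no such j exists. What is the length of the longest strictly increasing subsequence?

4

   i    0    1    2    3    4    5    6    7
a[i]    2   15   16    2   20    7   16   16
L[i]    1    2    3    1    4    2    3    3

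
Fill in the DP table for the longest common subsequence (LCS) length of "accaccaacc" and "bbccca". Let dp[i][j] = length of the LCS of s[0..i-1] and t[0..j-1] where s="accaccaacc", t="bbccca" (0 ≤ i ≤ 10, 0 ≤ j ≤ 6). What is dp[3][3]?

1

   ''  b  b  c  c  c  a
''  0  0  0  0  0  0  0
 a  0  0  0  0  0  0  1
 c  0  0  0  1  1  1  1
 c  0  0  0  1  2  2  2
 a  0  0  0  1  2  2  3
 c  0  0  0  1  2  3  3
 c  0  0  0  1  2  3  3
 a  0  0  0  1  2  3  4
 a  0  0  0  1  2  3  4
 c  0  0  0  1  2  3  4
 c  0  0  0  1  2  3  4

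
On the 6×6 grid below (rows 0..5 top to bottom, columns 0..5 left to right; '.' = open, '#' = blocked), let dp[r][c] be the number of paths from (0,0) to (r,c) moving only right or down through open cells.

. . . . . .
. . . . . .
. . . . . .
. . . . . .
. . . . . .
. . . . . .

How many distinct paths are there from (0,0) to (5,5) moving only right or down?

252

r\c   0   1   2   3   4   5
  0   1   1   1   1   1   1
  1   1   2   3   4   5   6
  2   1   3   6  10  15  21
  3   1   4  10  20  35  56
  4   1   5  15  35  70 126
  5   1   6  21  56 126 252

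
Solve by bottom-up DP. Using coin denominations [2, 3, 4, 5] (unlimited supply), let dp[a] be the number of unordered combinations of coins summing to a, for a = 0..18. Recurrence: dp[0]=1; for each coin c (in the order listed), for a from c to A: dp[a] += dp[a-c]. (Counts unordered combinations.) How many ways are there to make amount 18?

22

after  coin     0     1     2     3     4     5     6     7     8     9    10    11    12    13    14    15    16    17    18
          2     1     0     1     0     1     0     1     0     1     0     1     0     1     0     1     0     1     0     1
          3     1     0     1     1     1     1     2     1     2     2     2     2     3     2     3     3     3     3     4
          4     1     0     1     1     2     1     3     2     4     3     5     4     7     5     8     7    10     8    12
          5     1     0     1     1     2     2     3     3     5     5     7     7    10    10    13    14    17    18    22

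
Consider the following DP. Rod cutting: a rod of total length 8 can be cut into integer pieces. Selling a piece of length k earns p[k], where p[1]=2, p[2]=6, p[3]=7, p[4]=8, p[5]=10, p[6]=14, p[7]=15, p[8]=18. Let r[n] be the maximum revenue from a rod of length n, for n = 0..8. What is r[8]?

24

   n    0    1    2    3    4    5    6    7    8
r[n]    0    2    6    8   12   14   18   20   24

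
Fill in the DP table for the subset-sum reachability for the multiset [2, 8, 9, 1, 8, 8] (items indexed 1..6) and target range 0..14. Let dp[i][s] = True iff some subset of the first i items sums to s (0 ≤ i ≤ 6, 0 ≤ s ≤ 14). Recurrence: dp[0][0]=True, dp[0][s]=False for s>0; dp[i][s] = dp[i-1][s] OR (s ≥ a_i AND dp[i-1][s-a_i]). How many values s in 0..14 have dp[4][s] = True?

i\s   0   1   2   3   4   5   6   7   8   9  10  11  12  13  14
  0   T   F   F   F   F   F   F   F   F   F   F   F   F   F   F
  1   T   F   T   F   F   F   F   F   F   F   F   F   F   F   F
  2   T   F   T   F   F   F   F   F   T   F   T   F   F   F   F
  3   T   F   T   F   F   F   F   F   T   T   T   T   F   F   F
  4   T   T   T   T   F   F   F   F   T   T   T   T   T   F   F
  5   T   T   T   T   F   F   F   F   T   T   T   T   T   F   F
  6   T   T   T   T   F   F   F   F   T   T   T   T   T   F   F

9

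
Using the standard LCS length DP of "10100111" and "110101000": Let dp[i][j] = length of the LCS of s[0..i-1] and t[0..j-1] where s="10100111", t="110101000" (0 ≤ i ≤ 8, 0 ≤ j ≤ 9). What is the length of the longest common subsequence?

   ''  1  1  0  1  0  1  0  0  0
''  0  0  0  0  0  0  0  0  0  0
 1  0  1  1  1  1  1  1  1  1  1
 0  0  1  1  2  2  2  2  2  2  2
 1  0  1  2  2  3  3  3  3  3  3
 0  0  1  2  3  3  4  4  4  4  4
 0  0  1  2  3  3  4  4  5  5  5
 1  0  1  2  3  4  4  5  5  5  5
 1  0  1  2  3  4  4  5  5  5  5
 1  0  1  2  3  4  4  5  5  5  5

5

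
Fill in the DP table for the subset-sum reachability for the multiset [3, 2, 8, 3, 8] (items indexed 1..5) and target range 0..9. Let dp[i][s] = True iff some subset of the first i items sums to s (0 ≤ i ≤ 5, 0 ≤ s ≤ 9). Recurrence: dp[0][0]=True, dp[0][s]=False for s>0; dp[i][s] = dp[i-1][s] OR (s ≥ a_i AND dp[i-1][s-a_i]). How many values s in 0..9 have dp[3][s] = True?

i\s   0   1   2   3   4   5   6   7   8   9
  0   T   F   F   F   F   F   F   F   F   F
  1   T   F   F   T   F   F   F   F   F   F
  2   T   F   T   T   F   T   F   F   F   F
  3   T   F   T   T   F   T   F   F   T   F
  4   T   F   T   T   F   T   T   F   T   F
  5   T   F   T   T   F   T   T   F   T   F

5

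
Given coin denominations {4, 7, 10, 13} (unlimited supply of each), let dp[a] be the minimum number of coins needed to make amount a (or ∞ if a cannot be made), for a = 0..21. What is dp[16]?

4

 a  0  1  2  3  4  5  6  7  8  9 10 11 12 13 14 15 16 17 18 19 20 21
dp  0  -  -  -  1  -  -  1  2  -  1  2  3  1  2  3  4  2  3  4  2  3
(- denotes ∞ / unreachable)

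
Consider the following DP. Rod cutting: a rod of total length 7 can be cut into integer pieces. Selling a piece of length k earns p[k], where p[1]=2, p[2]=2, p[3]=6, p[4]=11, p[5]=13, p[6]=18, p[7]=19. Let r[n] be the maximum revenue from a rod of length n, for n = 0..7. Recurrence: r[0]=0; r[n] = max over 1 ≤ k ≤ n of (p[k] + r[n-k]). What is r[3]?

6

   n    0    1    2    3    4    5    6    7
r[n]    0    2    4    6   11   13   18   20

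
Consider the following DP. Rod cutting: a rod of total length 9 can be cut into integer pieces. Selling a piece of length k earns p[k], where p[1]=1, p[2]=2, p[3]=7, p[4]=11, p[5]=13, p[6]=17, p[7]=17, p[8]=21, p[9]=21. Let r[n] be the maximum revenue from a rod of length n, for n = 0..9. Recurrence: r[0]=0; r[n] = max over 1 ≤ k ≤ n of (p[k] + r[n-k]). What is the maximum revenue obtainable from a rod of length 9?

   n    0    1    2    3    4    5    6    7    8    9
r[n]    0    1    2    7   11   13   17   18   22   24

24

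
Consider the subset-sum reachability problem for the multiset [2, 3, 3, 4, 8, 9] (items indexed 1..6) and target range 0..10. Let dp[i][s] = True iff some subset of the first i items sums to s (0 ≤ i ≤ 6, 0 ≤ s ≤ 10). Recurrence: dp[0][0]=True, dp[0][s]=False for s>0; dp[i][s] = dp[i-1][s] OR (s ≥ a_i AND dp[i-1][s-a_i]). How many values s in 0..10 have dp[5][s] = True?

10

i\s   0   1   2   3   4   5   6   7   8   9  10
  0   T   F   F   F   F   F   F   F   F   F   F
  1   T   F   T   F   F   F   F   F   F   F   F
  2   T   F   T   T   F   T   F   F   F   F   F
  3   T   F   T   T   F   T   T   F   T   F   F
  4   T   F   T   T   T   T   T   T   T   T   T
  5   T   F   T   T   T   T   T   T   T   T   T
  6   T   F   T   T   T   T   T   T   T   T   T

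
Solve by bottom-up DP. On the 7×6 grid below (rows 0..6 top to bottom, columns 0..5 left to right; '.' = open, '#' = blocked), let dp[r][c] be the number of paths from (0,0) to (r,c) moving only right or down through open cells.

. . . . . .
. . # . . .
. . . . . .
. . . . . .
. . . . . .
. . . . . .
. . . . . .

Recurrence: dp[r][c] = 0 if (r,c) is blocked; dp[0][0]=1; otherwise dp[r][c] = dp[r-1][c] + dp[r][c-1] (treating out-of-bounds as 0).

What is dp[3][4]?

r\c   0   1   2   3   4   5
  0   1   1   1   1   1   1
  1   1   2   0   1   2   3
  2   1   3   3   4   6   9
  3   1   4   7  11  17  26
  4   1   5  12  23  40  66
  5   1   6  18  41  81 147
  6   1   7  25  66 147 294

17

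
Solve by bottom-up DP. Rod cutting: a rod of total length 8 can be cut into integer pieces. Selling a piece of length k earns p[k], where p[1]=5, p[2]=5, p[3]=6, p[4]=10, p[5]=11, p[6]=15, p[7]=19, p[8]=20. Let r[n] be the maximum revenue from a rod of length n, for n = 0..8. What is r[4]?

20

   n    0    1    2    3    4    5    6    7    8
r[n]    0    5   10   15   20   25   30   35   40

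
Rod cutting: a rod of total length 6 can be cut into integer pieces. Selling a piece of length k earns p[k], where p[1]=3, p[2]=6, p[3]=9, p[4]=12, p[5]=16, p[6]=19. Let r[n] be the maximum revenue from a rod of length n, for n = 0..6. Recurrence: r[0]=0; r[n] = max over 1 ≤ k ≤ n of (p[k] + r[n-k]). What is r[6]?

19

   n    0    1    2    3    4    5    6
r[n]    0    3    6    9   12   16   19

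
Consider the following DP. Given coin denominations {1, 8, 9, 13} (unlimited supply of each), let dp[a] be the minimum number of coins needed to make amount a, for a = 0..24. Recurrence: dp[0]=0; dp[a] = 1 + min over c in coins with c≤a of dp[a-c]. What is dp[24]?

 a  0  1  2  3  4  5  6  7  8  9 10 11 12 13 14 15 16 17 18 19 20 21 22 23 24
dp  0  1  2  3  4  5  6  7  1  1  2  3  4  1  2  3  2  2  2  3  4  2  2  3  3

3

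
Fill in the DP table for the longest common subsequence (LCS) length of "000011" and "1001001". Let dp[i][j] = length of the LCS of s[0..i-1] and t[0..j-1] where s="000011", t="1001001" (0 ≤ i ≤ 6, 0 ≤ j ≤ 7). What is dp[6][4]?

3

   ''  1  0  0  1  0  0  1
''  0  0  0  0  0  0  0  0
 0  0  0  1  1  1  1  1  1
 0  0  0  1  2  2  2  2  2
 0  0  0  1  2  2  3  3  3
 0  0  0  1  2  2  3  4  4
 1  0  1  1  2  3  3  4  5
 1  0  1  1  2  3  3  4  5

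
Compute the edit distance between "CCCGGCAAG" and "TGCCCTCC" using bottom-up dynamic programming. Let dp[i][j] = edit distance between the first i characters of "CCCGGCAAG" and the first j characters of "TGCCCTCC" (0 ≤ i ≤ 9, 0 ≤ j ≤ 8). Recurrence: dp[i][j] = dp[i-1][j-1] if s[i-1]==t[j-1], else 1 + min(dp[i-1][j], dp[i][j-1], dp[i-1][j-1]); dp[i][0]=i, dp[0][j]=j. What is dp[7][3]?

   ''  T  G  C  C  C  T  C  C
''  0  1  2  3  4  5  6  7  8
 C  1  1  2  2  3  4  5  6  7
 C  2  2  2  2  2  3  4  5  6
 C  3  3  3  2  2  2  3  4  5
 G  4  4  3  3  3  3  3  4  5
 G  5  5  4  4  4  4  4  4  5
 C  6  6  5  4  4  4  5  4  4
 A  7  7  6  5  5  5  5  5  5
 A  8  8  7  6  6  6  6  6  6
 G  9  9  8  7  7  7  7  7  7

5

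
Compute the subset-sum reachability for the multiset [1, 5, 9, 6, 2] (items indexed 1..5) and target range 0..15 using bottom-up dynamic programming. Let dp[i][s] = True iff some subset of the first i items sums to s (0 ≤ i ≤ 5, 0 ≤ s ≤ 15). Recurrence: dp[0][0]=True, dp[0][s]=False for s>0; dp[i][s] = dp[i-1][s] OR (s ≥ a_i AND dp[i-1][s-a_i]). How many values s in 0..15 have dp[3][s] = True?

i\s   0   1   2   3   4   5   6   7   8   9  10  11  12  13  14  15
  0   T   F   F   F   F   F   F   F   F   F   F   F   F   F   F   F
  1   T   T   F   F   F   F   F   F   F   F   F   F   F   F   F   F
  2   T   T   F   F   F   T   T   F   F   F   F   F   F   F   F   F
  3   T   T   F   F   F   T   T   F   F   T   T   F   F   F   T   T
  4   T   T   F   F   F   T   T   T   F   T   T   T   T   F   T   T
  5   T   T   T   T   F   T   T   T   T   T   T   T   T   T   T   T

8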